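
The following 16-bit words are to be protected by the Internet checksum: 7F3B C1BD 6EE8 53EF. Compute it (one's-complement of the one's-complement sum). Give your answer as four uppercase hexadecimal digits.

FC2E

One's-complement addition (fold any carry out of bit 15 back into bit 0):
  0x7F3B + 0xC1BD = 0x140F8 → wrap carry → 0x40F9
  0x40F9 + 0x6EE8 = 0x0AFE1
  0xAFE1 + 0x53EF = 0x103D0 → wrap carry → 0x03D1
One's-complement sum = 0x03D1.
Checksum = ~0x03D1 & 0xFFFF = 0xFC2E.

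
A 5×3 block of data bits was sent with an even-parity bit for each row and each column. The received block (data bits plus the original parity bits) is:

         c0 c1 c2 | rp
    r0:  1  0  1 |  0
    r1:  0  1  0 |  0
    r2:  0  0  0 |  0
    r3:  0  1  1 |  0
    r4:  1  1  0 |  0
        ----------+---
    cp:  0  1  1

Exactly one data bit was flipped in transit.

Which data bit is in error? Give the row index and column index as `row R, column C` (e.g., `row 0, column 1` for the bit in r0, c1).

row 1, column 2

Recompute each row's even parity and compare to rp:
  r0: data parity 0, sent rp 0 → ok
  r1: data parity 1, sent rp 0 → mismatch
  r2: data parity 0, sent rp 0 → ok
  r3: data parity 0, sent rp 0 → ok
  r4: data parity 0, sent rp 0 → ok
Recompute each column's even parity and compare to cp:
  c0: data parity 0, sent cp 0 → ok
  c1: data parity 1, sent cp 1 → ok
  c2: data parity 0, sent cp 1 → mismatch
Exactly one row (r1) and one column (c2) fail → the flipped bit is at their intersection.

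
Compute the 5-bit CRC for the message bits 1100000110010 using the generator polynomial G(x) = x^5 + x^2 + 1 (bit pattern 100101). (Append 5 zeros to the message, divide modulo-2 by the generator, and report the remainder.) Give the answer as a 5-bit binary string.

01001

Append 5 zeros: 110000011001000000. Divide by 100101 (XOR where the leading bit is 1):
  pos 0: 110000 XOR 100101 = 010101
  pos 1: 101010 XOR 100101 = 001111
  pos 3: 111111 XOR 100101 = 011010
  pos 4: 110100 XOR 100101 = 010001
  pos 5: 100010 XOR 100101 = 000111
  pos 8: 111100 XOR 100101 = 011001
  pos 9: 110010 XOR 100101 = 010111
  pos 10: 101110 XOR 100101 = 001011
  pos 12: 101100 XOR 100101 = 001001
Remainder (last 5 bits) = 01001. This is the CRC / FCS.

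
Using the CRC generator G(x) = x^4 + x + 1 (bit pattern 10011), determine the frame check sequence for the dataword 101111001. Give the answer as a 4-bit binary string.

Append 4 zeros: 1011110010000. Divide by 10011 (XOR where the leading bit is 1):
  pos 0: 10111 XOR 10011 = 00100
  pos 2: 10010 XOR 10011 = 00001
  pos 6: 10100 XOR 10011 = 00111
  pos 8: 11100 XOR 10011 = 01111
Remainder (last 4 bits) = 1111. This is the CRC / FCS.

1111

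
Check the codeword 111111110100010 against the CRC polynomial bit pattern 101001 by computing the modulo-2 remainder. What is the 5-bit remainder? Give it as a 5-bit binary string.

Modulo-2 division of 111111110100010 by 101001:
  pos 0: 111111 XOR 101001 = 010110
  pos 1: 101101 XOR 101001 = 000100
  pos 4: 100101 XOR 101001 = 001100
  pos 6: 110000 XOR 101001 = 011001
  pos 7: 110010 XOR 101001 = 011011
  pos 8: 110111 XOR 101001 = 011110
  pos 9: 111100 XOR 101001 = 010101
Remainder = 10101 (nonzero — an error is detected).

10101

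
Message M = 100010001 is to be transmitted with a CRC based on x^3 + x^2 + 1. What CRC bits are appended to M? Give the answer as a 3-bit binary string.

Append 3 zeros: 100010001000. Divide by 1101 (XOR where the leading bit is 1):
  pos 0: 1000 XOR 1101 = 0101
  pos 1: 1011 XOR 1101 = 0110
  pos 2: 1100 XOR 1101 = 0001
  pos 5: 1001 XOR 1101 = 0100
  pos 6: 1000 XOR 1101 = 0101
  pos 7: 1010 XOR 1101 = 0111
  pos 8: 1110 XOR 1101 = 0011
Remainder (last 3 bits) = 011. This is the CRC / FCS.

011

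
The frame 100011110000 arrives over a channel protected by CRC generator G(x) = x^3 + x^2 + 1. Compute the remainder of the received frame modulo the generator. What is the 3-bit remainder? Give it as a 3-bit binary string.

Modulo-2 division of 100011110000 by 1101:
  pos 0: 1000 XOR 1101 = 0101
  pos 1: 1011 XOR 1101 = 0110
  pos 2: 1101 XOR 1101 = 0000
  pos 6: 1100 XOR 1101 = 0001
Remainder = 100 (nonzero — an error is detected).

100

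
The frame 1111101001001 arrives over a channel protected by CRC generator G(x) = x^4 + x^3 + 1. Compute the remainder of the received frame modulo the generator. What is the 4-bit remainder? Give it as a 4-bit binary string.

1001

Modulo-2 division of 1111101001001 by 11001:
  pos 0: 11111 XOR 11001 = 00110
  pos 2: 11001 XOR 11001 = 00000
Remainder = 1001 (nonzero — an error is detected).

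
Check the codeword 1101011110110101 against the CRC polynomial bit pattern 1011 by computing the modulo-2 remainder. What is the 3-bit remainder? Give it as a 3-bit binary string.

Modulo-2 division of 1101011110110101 by 1011:
  pos 0: 1101 XOR 1011 = 0110
  pos 1: 1100 XOR 1011 = 0111
  pos 2: 1111 XOR 1011 = 0100
  pos 3: 1001 XOR 1011 = 0010
  pos 5: 1011 XOR 1011 = 0000
  pos 10: 1101 XOR 1011 = 0110
  pos 11: 1100 XOR 1011 = 0111
  pos 12: 1111 XOR 1011 = 0100
Remainder = 100 (nonzero — an error is detected).

100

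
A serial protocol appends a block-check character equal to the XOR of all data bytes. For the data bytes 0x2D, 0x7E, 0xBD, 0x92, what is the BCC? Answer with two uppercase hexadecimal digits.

7C

XOR the bytes together:
  start with 0x2D
  0x2D ⊕ 0x7E = 0x53
  0x53 ⊕ 0xBD = 0xEE
  0xEE ⊕ 0x92 = 0x7C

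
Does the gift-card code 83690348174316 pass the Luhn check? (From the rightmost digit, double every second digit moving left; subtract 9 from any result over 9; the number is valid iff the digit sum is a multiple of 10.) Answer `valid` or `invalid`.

From the right, keep odd positions and double even positions (subtract 9 from any doubled value over 9):
  doubled (positions 2,4,...): 2 8 2 8 0 3 7 → sum 30
  kept (positions 1,3,...): 6 3 7 8 3 9 3 → sum 39
Total = 69.
69 mod 10 = 9, so the number is invalid.

invalid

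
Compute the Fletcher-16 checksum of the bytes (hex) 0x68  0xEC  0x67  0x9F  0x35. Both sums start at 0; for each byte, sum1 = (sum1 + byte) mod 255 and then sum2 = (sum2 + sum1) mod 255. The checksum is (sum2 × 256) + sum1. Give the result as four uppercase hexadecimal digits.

Running sums (mod 255):
  after byte 0 (0x68): sum1=104, sum2=104
  after byte 1 (0xEC): sum1=85, sum2=189
  after byte 2 (0x67): sum1=188, sum2=122
  after byte 3 (0x9F): sum1=92, sum2=214
  after byte 4 (0x35): sum1=145, sum2=104
Checksum = sum2·256 + sum1 = 104·256 + 145 = 26769 = 0x6891.

6891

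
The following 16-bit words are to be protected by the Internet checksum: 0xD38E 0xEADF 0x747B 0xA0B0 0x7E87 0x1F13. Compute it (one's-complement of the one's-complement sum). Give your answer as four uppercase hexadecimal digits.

8ECA

One's-complement addition (fold any carry out of bit 15 back into bit 0):
  0xD38E + 0xEADF = 0x1BE6D → wrap carry → 0xBE6E
  0xBE6E + 0x747B = 0x132E9 → wrap carry → 0x32EA
  0x32EA + 0xA0B0 = 0x0D39A
  0xD39A + 0x7E87 = 0x15221 → wrap carry → 0x5222
  0x5222 + 0x1F13 = 0x07135
One's-complement sum = 0x7135.
Checksum = ~0x7135 & 0xFFFF = 0x8ECA.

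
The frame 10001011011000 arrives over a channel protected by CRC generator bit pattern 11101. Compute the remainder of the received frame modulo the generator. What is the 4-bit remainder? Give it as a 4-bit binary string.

0000

Modulo-2 division of 10001011011000 by 11101:
  pos 0: 10001 XOR 11101 = 01100
  pos 1: 11000 XOR 11101 = 00101
  pos 3: 10111 XOR 11101 = 01010
  pos 4: 10100 XOR 11101 = 01001
  pos 5: 10011 XOR 11101 = 01110
  pos 6: 11101 XOR 11101 = 00000
Remainder = 0000 (zero — the frame passes the CRC check).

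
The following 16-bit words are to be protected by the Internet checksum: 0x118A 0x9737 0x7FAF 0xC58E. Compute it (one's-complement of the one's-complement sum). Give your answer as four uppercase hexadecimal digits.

One's-complement addition (fold any carry out of bit 15 back into bit 0):
  0x118A + 0x9737 = 0x0A8C1
  0xA8C1 + 0x7FAF = 0x12870 → wrap carry → 0x2871
  0x2871 + 0xC58E = 0x0EDFF
One's-complement sum = 0xEDFF.
Checksum = ~0xEDFF & 0xFFFF = 0x1200.

1200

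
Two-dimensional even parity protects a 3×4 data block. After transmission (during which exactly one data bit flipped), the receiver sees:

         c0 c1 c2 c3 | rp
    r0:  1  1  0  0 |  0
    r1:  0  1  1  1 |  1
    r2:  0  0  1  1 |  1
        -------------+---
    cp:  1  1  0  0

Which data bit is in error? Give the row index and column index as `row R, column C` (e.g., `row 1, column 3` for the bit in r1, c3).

Recompute each row's even parity and compare to rp:
  r0: data parity 0, sent rp 0 → ok
  r1: data parity 1, sent rp 1 → ok
  r2: data parity 0, sent rp 1 → mismatch
Recompute each column's even parity and compare to cp:
  c0: data parity 1, sent cp 1 → ok
  c1: data parity 0, sent cp 1 → mismatch
  c2: data parity 0, sent cp 0 → ok
  c3: data parity 0, sent cp 0 → ok
Exactly one row (r2) and one column (c1) fail → the flipped bit is at their intersection.

row 2, column 1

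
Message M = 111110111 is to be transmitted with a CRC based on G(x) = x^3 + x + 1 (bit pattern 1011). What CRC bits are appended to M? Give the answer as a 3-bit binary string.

000

Append 3 zeros: 111110111000. Divide by 1011 (XOR where the leading bit is 1):
  pos 0: 1111 XOR 1011 = 0100
  pos 1: 1001 XOR 1011 = 0010
  pos 3: 1001 XOR 1011 = 0010
  pos 5: 1011 XOR 1011 = 0000
Remainder (last 3 bits) = 000. This is the CRC / FCS.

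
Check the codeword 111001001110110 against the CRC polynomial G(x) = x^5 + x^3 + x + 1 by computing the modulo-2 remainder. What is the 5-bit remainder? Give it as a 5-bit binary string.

Modulo-2 division of 111001001110110 by 101011:
  pos 0: 111001 XOR 101011 = 010010
  pos 1: 100100 XOR 101011 = 001111
  pos 3: 111101 XOR 101011 = 010110
  pos 4: 101101 XOR 101011 = 000110
  pos 7: 110101 XOR 101011 = 011110
  pos 8: 111101 XOR 101011 = 010110
  pos 9: 101100 XOR 101011 = 000111
Remainder = 00111 (nonzero — an error is detected).

00111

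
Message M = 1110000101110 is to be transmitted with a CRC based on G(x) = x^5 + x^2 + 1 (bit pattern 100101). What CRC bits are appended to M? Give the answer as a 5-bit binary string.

Append 5 zeros: 111000010111000000. Divide by 100101 (XOR where the leading bit is 1):
  pos 0: 111000 XOR 100101 = 011101
  pos 1: 111010 XOR 100101 = 011111
  pos 2: 111111 XOR 100101 = 011010
  pos 3: 110100 XOR 100101 = 010001
  pos 4: 100011 XOR 100101 = 000110
  pos 7: 110110 XOR 100101 = 010011
  pos 8: 100110 XOR 100101 = 000011
  pos 12: 110000 XOR 100101 = 010101
Remainder (last 5 bits) = 10101. This is the CRC / FCS.

10101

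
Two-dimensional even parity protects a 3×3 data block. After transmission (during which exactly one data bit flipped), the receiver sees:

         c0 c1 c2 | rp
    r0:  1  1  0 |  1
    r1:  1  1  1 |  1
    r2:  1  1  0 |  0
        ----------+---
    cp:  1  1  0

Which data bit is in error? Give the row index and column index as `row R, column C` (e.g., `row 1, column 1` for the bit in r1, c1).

row 0, column 2

Recompute each row's even parity and compare to rp:
  r0: data parity 0, sent rp 1 → mismatch
  r1: data parity 1, sent rp 1 → ok
  r2: data parity 0, sent rp 0 → ok
Recompute each column's even parity and compare to cp:
  c0: data parity 1, sent cp 1 → ok
  c1: data parity 1, sent cp 1 → ok
  c2: data parity 1, sent cp 0 → mismatch
Exactly one row (r0) and one column (c2) fail → the flipped bit is at their intersection.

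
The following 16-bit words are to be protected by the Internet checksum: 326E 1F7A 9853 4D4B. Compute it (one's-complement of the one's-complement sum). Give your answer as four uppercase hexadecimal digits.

One's-complement addition (fold any carry out of bit 15 back into bit 0):
  0x326E + 0x1F7A = 0x051E8
  0x51E8 + 0x9853 = 0x0EA3B
  0xEA3B + 0x4D4B = 0x13786 → wrap carry → 0x3787
One's-complement sum = 0x3787.
Checksum = ~0x3787 & 0xFFFF = 0xC878.

C878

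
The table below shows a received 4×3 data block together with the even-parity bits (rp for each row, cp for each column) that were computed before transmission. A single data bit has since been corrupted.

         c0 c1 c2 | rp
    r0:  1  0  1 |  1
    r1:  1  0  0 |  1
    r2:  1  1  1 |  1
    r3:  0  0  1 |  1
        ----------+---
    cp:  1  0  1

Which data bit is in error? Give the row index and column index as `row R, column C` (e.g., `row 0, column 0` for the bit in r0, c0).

row 0, column 1

Recompute each row's even parity and compare to rp:
  r0: data parity 0, sent rp 1 → mismatch
  r1: data parity 1, sent rp 1 → ok
  r2: data parity 1, sent rp 1 → ok
  r3: data parity 1, sent rp 1 → ok
Recompute each column's even parity and compare to cp:
  c0: data parity 1, sent cp 1 → ok
  c1: data parity 1, sent cp 0 → mismatch
  c2: data parity 1, sent cp 1 → ok
Exactly one row (r0) and one column (c1) fail → the flipped bit is at their intersection.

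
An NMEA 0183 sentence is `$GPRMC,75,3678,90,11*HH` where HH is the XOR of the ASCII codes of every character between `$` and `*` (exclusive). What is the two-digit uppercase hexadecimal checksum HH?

XOR the ASCII codes of the payload characters:
  'G' = 0x47 → acc = 0x47
  'P' = 0x50 → acc = 0x17
  'R' = 0x52 → acc = 0x45
  'M' = 0x4D → acc = 0x08
  'C' = 0x43 → acc = 0x4B
  ',' = 0x2C → acc = 0x67
  '7' = 0x37 → acc = 0x50
  '5' = 0x35 → acc = 0x65
  ',' = 0x2C → acc = 0x49
  '3' = 0x33 → acc = 0x7A
  '6' = 0x36 → acc = 0x4C
  '7' = 0x37 → acc = 0x7B
  '8' = 0x38 → acc = 0x43
  ',' = 0x2C → acc = 0x6F
  '9' = 0x39 → acc = 0x56
  '0' = 0x30 → acc = 0x66
  ',' = 0x2C → acc = 0x4A
  '1' = 0x31 → acc = 0x7B
  '1' = 0x31 → acc = 0x4A
Checksum = 0x4A.

4A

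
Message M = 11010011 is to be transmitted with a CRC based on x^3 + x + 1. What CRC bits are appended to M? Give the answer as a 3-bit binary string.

011

Append 3 zeros: 11010011000. Divide by 1011 (XOR where the leading bit is 1):
  pos 0: 1101 XOR 1011 = 0110
  pos 1: 1100 XOR 1011 = 0111
  pos 2: 1110 XOR 1011 = 0101
  pos 3: 1011 XOR 1011 = 0000
  pos 7: 1000 XOR 1011 = 0011
Remainder (last 3 bits) = 011. This is the CRC / FCS.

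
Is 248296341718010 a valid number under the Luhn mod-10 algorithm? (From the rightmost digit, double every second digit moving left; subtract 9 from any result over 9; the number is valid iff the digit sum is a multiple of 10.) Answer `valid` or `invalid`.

From the right, keep odd positions and double even positions (subtract 9 from any doubled value over 9):
  doubled (positions 2,4,...): 2 7 5 8 3 4 8 → sum 37
  kept (positions 1,3,...): 0 0 1 1 3 9 8 2 → sum 24
Total = 61.
61 mod 10 = 1, so the number is invalid.

invalid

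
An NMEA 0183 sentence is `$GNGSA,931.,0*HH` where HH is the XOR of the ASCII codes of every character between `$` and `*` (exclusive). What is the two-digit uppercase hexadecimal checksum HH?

XOR the ASCII codes of the payload characters:
  'G' = 0x47 → acc = 0x47
  'N' = 0x4E → acc = 0x09
  'G' = 0x47 → acc = 0x4E
  'S' = 0x53 → acc = 0x1D
  'A' = 0x41 → acc = 0x5C
  ',' = 0x2C → acc = 0x70
  '9' = 0x39 → acc = 0x49
  '3' = 0x33 → acc = 0x7A
  '1' = 0x31 → acc = 0x4B
  '.' = 0x2E → acc = 0x65
  ',' = 0x2C → acc = 0x49
  '0' = 0x30 → acc = 0x79
Checksum = 0x79.

79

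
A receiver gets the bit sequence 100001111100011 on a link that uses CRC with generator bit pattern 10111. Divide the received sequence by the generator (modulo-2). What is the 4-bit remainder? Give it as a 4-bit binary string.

0000

Modulo-2 division of 100001111100011 by 10111:
  pos 0: 10000 XOR 10111 = 00111
  pos 2: 11111 XOR 10111 = 01000
  pos 3: 10001 XOR 10111 = 00110
  pos 5: 11011 XOR 10111 = 01100
  pos 6: 11000 XOR 10111 = 01111
  pos 7: 11110 XOR 10111 = 01001
  pos 8: 10010 XOR 10111 = 00101
  pos 10: 10111 XOR 10111 = 00000
Remainder = 0000 (zero — the frame passes the CRC check).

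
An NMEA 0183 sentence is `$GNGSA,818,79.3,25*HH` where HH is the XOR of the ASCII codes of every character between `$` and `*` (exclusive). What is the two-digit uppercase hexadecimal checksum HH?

55

XOR the ASCII codes of the payload characters:
  'G' = 0x47 → acc = 0x47
  'N' = 0x4E → acc = 0x09
  'G' = 0x47 → acc = 0x4E
  'S' = 0x53 → acc = 0x1D
  'A' = 0x41 → acc = 0x5C
  ',' = 0x2C → acc = 0x70
  '8' = 0x38 → acc = 0x48
  '1' = 0x31 → acc = 0x79
  '8' = 0x38 → acc = 0x41
  ',' = 0x2C → acc = 0x6D
  '7' = 0x37 → acc = 0x5A
  '9' = 0x39 → acc = 0x63
  '.' = 0x2E → acc = 0x4D
  '3' = 0x33 → acc = 0x7E
  ',' = 0x2C → acc = 0x52
  '2' = 0x32 → acc = 0x60
  '5' = 0x35 → acc = 0x55
Checksum = 0x55.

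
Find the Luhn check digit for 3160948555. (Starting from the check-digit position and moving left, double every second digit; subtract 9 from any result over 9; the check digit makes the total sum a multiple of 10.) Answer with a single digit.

7

Partial digits right→left: 5 5 5 8 4 9 0 6 1 3
Double every second digit counting from the check-digit position (so the 1st, 3rd, 5th, ... of the partial from the right).
  doubled (with −9 where >9): 1 1 8 0 2 → sum 12
  kept as-is: 5 8 9 6 3 → sum 31
Total = 12 + 31 = 43.
Check digit = (10 − (43 mod 10)) mod 10 = 7.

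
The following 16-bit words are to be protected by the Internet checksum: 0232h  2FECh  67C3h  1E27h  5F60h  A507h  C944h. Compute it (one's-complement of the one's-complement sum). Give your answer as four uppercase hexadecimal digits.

7A4A

One's-complement addition (fold any carry out of bit 15 back into bit 0):
  0x0232 + 0x2FEC = 0x0321E
  0x321E + 0x67C3 = 0x099E1
  0x99E1 + 0x1E27 = 0x0B808
  0xB808 + 0x5F60 = 0x11768 → wrap carry → 0x1769
  0x1769 + 0xA507 = 0x0BC70
  0xBC70 + 0xC944 = 0x185B4 → wrap carry → 0x85B5
One's-complement sum = 0x85B5.
Checksum = ~0x85B5 & 0xFFFF = 0x7A4A.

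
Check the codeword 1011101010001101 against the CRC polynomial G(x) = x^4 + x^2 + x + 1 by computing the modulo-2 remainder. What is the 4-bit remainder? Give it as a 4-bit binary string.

1000

Modulo-2 division of 1011101010001101 by 10111:
  pos 0: 10111 XOR 10111 = 00000
  pos 6: 10100 XOR 10111 = 00011
  pos 9: 11011 XOR 10111 = 01100
  pos 10: 11000 XOR 10111 = 01111
  pos 11: 11111 XOR 10111 = 01000
Remainder = 1000 (nonzero — an error is detected).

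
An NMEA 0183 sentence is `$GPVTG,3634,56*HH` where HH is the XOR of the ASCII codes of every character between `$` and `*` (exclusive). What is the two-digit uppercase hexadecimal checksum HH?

53

XOR the ASCII codes of the payload characters:
  'G' = 0x47 → acc = 0x47
  'P' = 0x50 → acc = 0x17
  'V' = 0x56 → acc = 0x41
  'T' = 0x54 → acc = 0x15
  'G' = 0x47 → acc = 0x52
  ',' = 0x2C → acc = 0x7E
  '3' = 0x33 → acc = 0x4D
  '6' = 0x36 → acc = 0x7B
  '3' = 0x33 → acc = 0x48
  '4' = 0x34 → acc = 0x7C
  ',' = 0x2C → acc = 0x50
  '5' = 0x35 → acc = 0x65
  '6' = 0x36 → acc = 0x53
Checksum = 0x53.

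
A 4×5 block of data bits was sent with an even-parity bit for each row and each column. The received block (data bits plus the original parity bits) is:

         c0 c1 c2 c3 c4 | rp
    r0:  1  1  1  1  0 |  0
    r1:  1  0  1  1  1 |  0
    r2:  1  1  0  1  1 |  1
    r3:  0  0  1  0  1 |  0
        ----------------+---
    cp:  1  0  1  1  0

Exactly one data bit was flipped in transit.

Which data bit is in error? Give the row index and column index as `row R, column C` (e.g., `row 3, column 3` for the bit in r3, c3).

row 2, column 4

Recompute each row's even parity and compare to rp:
  r0: data parity 0, sent rp 0 → ok
  r1: data parity 0, sent rp 0 → ok
  r2: data parity 0, sent rp 1 → mismatch
  r3: data parity 0, sent rp 0 → ok
Recompute each column's even parity and compare to cp:
  c0: data parity 1, sent cp 1 → ok
  c1: data parity 0, sent cp 0 → ok
  c2: data parity 1, sent cp 1 → ok
  c3: data parity 1, sent cp 1 → ok
  c4: data parity 1, sent cp 0 → mismatch
Exactly one row (r2) and one column (c4) fail → the flipped bit is at their intersection.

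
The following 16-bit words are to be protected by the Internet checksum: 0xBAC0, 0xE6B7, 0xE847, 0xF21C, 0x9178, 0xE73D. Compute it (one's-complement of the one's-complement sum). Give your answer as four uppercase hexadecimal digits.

0B6C

One's-complement addition (fold any carry out of bit 15 back into bit 0):
  0xBAC0 + 0xE6B7 = 0x1A177 → wrap carry → 0xA178
  0xA178 + 0xE847 = 0x189BF → wrap carry → 0x89C0
  0x89C0 + 0xF21C = 0x17BDC → wrap carry → 0x7BDD
  0x7BDD + 0x9178 = 0x10D55 → wrap carry → 0x0D56
  0x0D56 + 0xE73D = 0x0F493
One's-complement sum = 0xF493.
Checksum = ~0xF493 & 0xFFFF = 0x0B6C.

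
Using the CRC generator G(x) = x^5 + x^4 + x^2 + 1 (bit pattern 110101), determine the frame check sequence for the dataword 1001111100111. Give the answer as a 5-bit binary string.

Append 5 zeros: 100111110011100000. Divide by 110101 (XOR where the leading bit is 1):
  pos 0: 100111 XOR 110101 = 010010
  pos 1: 100101 XOR 110101 = 010000
  pos 2: 100001 XOR 110101 = 010100
  pos 3: 101000 XOR 110101 = 011101
  pos 4: 111010 XOR 110101 = 001111
  pos 6: 111111 XOR 110101 = 001010
  pos 8: 101010 XOR 110101 = 011111
  pos 9: 111110 XOR 110101 = 001011
  pos 11: 101100 XOR 110101 = 011001
  pos 12: 110010 XOR 110101 = 000111
Remainder (last 5 bits) = 00111. This is the CRC / FCS.

00111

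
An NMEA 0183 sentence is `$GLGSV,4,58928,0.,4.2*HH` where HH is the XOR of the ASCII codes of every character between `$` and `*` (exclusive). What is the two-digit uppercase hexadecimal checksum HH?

XOR the ASCII codes of the payload characters:
  'G' = 0x47 → acc = 0x47
  'L' = 0x4C → acc = 0x0B
  'G' = 0x47 → acc = 0x4C
  'S' = 0x53 → acc = 0x1F
  'V' = 0x56 → acc = 0x49
  ',' = 0x2C → acc = 0x65
  '4' = 0x34 → acc = 0x51
  ',' = 0x2C → acc = 0x7D
  '5' = 0x35 → acc = 0x48
  '8' = 0x38 → acc = 0x70
  '9' = 0x39 → acc = 0x49
  '2' = 0x32 → acc = 0x7B
  '8' = 0x38 → acc = 0x43
  ',' = 0x2C → acc = 0x6F
  '0' = 0x30 → acc = 0x5F
  '.' = 0x2E → acc = 0x71
  ',' = 0x2C → acc = 0x5D
  '4' = 0x34 → acc = 0x69
  '.' = 0x2E → acc = 0x47
  '2' = 0x32 → acc = 0x75
Checksum = 0x75.

75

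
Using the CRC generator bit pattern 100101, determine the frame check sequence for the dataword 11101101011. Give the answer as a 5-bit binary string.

Append 5 zeros: 1110110101100000. Divide by 100101 (XOR where the leading bit is 1):
  pos 0: 111011 XOR 100101 = 011110
  pos 1: 111100 XOR 100101 = 011001
  pos 2: 110011 XOR 100101 = 010110
  pos 3: 101100 XOR 100101 = 001001
  pos 5: 100111 XOR 100101 = 000010
  pos 9: 100000 XOR 100101 = 000101
Remainder (last 5 bits) = 01010. This is the CRC / FCS.

01010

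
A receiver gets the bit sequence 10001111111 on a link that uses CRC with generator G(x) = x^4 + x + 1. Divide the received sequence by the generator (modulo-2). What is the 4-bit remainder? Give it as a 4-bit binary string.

0001

Modulo-2 division of 10001111111 by 10011:
  pos 0: 10001 XOR 10011 = 00010
  pos 3: 10111 XOR 10011 = 00100
  pos 5: 10011 XOR 10011 = 00000
Remainder = 0001 (nonzero — an error is detected).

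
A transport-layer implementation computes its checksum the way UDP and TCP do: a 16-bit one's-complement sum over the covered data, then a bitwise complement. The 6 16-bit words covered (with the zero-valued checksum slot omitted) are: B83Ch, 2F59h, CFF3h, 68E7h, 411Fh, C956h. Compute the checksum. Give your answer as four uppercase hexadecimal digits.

One's-complement addition (fold any carry out of bit 15 back into bit 0):
  0xB83C + 0x2F59 = 0x0E795
  0xE795 + 0xCFF3 = 0x1B788 → wrap carry → 0xB789
  0xB789 + 0x68E7 = 0x12070 → wrap carry → 0x2071
  0x2071 + 0x411F = 0x06190
  0x6190 + 0xC956 = 0x12AE6 → wrap carry → 0x2AE7
One's-complement sum = 0x2AE7.
Checksum = ~0x2AE7 & 0xFFFF = 0xD518.

D518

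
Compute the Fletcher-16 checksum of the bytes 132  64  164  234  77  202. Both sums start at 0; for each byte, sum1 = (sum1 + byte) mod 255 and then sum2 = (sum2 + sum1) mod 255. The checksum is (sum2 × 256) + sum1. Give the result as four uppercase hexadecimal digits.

156C

Running sums (mod 255):
  after byte 0 (132): sum1=132, sum2=132
  after byte 1 (64): sum1=196, sum2=73
  after byte 2 (164): sum1=105, sum2=178
  after byte 3 (234): sum1=84, sum2=7
  after byte 4 (77): sum1=161, sum2=168
  after byte 5 (202): sum1=108, sum2=21
Checksum = sum2·256 + sum1 = 21·256 + 108 = 5484 = 0x156C.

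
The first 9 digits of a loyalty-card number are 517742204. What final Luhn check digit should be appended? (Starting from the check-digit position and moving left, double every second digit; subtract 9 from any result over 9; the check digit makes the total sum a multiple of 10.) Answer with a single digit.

Partial digits right→left: 4 0 2 2 4 7 7 1 5
Double every second digit counting from the check-digit position (so the 1st, 3rd, 5th, ... of the partial from the right).
  doubled (with −9 where >9): 8 4 8 5 1 → sum 26
  kept as-is: 0 2 7 1 → sum 10
Total = 26 + 10 = 36.
Check digit = (10 − (36 mod 10)) mod 10 = 4.

4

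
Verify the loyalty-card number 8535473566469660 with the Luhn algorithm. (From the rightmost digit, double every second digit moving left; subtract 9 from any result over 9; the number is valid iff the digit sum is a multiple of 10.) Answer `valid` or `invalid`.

valid

From the right, keep odd positions and double even positions (subtract 9 from any doubled value over 9):
  doubled (positions 2,4,...): 3 9 8 3 6 8 6 7 → sum 50
  kept (positions 1,3,...): 0 6 6 6 5 7 5 5 → sum 40
Total = 90.
90 mod 10 = 0, so the number is valid.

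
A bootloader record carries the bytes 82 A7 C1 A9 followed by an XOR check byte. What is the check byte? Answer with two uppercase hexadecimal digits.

XOR the bytes together:
  start with 0x82
  0x82 ⊕ 0xA7 = 0x25
  0x25 ⊕ 0xC1 = 0xE4
  0xE4 ⊕ 0xA9 = 0x4D

4D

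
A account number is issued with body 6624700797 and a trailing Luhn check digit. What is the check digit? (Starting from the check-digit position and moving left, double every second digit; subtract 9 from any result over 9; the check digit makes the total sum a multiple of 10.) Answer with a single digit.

5

Partial digits right→left: 7 9 7 0 0 7 4 2 6 6
Double every second digit counting from the check-digit position (so the 1st, 3rd, 5th, ... of the partial from the right).
  doubled (with −9 where >9): 5 5 0 8 3 → sum 21
  kept as-is: 9 0 7 2 6 → sum 24
Total = 21 + 24 = 45.
Check digit = (10 − (45 mod 10)) mod 10 = 5.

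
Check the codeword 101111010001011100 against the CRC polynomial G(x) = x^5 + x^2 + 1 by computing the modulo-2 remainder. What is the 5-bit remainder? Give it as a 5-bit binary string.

00100

Modulo-2 division of 101111010001011100 by 100101:
  pos 0: 101111 XOR 100101 = 001010
  pos 2: 101001 XOR 100101 = 001100
  pos 4: 110000 XOR 100101 = 010101
  pos 5: 101010 XOR 100101 = 001111
  pos 7: 111110 XOR 100101 = 011011
  pos 8: 110111 XOR 100101 = 010010
  pos 9: 100101 XOR 100101 = 000000
Remainder = 00100 (nonzero — an error is detected).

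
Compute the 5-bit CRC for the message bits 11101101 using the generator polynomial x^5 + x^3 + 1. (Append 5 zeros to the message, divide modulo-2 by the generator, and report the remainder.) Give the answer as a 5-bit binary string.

11100

Append 5 zeros: 1110110100000. Divide by 101001 (XOR where the leading bit is 1):
  pos 0: 111011 XOR 101001 = 010010
  pos 1: 100100 XOR 101001 = 001101
  pos 3: 110110 XOR 101001 = 011111
  pos 4: 111110 XOR 101001 = 010111
  pos 5: 101110 XOR 101001 = 000111
Remainder (last 5 bits) = 11100. This is the CRC / FCS.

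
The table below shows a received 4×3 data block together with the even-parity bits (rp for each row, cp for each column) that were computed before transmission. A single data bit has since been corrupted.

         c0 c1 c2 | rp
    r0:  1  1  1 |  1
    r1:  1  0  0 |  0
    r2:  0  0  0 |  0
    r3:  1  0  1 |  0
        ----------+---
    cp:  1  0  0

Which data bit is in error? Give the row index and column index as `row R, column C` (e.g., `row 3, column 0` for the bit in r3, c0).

Recompute each row's even parity and compare to rp:
  r0: data parity 1, sent rp 1 → ok
  r1: data parity 1, sent rp 0 → mismatch
  r2: data parity 0, sent rp 0 → ok
  r3: data parity 0, sent rp 0 → ok
Recompute each column's even parity and compare to cp:
  c0: data parity 1, sent cp 1 → ok
  c1: data parity 1, sent cp 0 → mismatch
  c2: data parity 0, sent cp 0 → ok
Exactly one row (r1) and one column (c1) fail → the flipped bit is at their intersection.

row 1, column 1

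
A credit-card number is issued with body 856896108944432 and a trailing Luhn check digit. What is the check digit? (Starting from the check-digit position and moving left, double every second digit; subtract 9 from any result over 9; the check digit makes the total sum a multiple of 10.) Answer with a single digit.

7

Partial digits right→left: 2 3 4 4 4 9 8 0 1 6 9 8 6 5 8
Double every second digit counting from the check-digit position (so the 1st, 3rd, 5th, ... of the partial from the right).
  doubled (with −9 where >9): 4 8 8 7 2 9 3 7 → sum 48
  kept as-is: 3 4 9 0 6 8 5 → sum 35
Total = 48 + 35 = 83.
Check digit = (10 − (83 mod 10)) mod 10 = 7.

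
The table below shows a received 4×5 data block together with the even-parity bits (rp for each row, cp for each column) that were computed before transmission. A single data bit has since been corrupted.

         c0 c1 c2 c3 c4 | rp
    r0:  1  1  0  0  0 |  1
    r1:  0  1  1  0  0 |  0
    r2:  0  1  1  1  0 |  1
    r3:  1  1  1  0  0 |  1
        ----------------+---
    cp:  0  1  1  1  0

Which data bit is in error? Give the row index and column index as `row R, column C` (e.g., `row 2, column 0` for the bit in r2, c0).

Recompute each row's even parity and compare to rp:
  r0: data parity 0, sent rp 1 → mismatch
  r1: data parity 0, sent rp 0 → ok
  r2: data parity 1, sent rp 1 → ok
  r3: data parity 1, sent rp 1 → ok
Recompute each column's even parity and compare to cp:
  c0: data parity 0, sent cp 0 → ok
  c1: data parity 0, sent cp 1 → mismatch
  c2: data parity 1, sent cp 1 → ok
  c3: data parity 1, sent cp 1 → ok
  c4: data parity 0, sent cp 0 → ok
Exactly one row (r0) and one column (c1) fail → the flipped bit is at their intersection.

row 0, column 1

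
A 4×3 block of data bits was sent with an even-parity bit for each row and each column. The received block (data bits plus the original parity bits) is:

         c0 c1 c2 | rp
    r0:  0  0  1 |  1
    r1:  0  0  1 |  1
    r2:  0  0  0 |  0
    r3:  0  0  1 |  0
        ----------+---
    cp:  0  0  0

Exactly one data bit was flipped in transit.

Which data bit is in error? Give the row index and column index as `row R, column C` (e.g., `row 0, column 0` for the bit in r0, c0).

row 3, column 2

Recompute each row's even parity and compare to rp:
  r0: data parity 1, sent rp 1 → ok
  r1: data parity 1, sent rp 1 → ok
  r2: data parity 0, sent rp 0 → ok
  r3: data parity 1, sent rp 0 → mismatch
Recompute each column's even parity and compare to cp:
  c0: data parity 0, sent cp 0 → ok
  c1: data parity 0, sent cp 0 → ok
  c2: data parity 1, sent cp 0 → mismatch
Exactly one row (r3) and one column (c2) fail → the flipped bit is at their intersection.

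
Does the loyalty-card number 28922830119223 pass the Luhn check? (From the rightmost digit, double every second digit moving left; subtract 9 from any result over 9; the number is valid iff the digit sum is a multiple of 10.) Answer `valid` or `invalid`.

invalid

From the right, keep odd positions and double even positions (subtract 9 from any doubled value over 9):
  doubled (positions 2,4,...): 4 9 2 6 4 9 4 → sum 38
  kept (positions 1,3,...): 3 2 1 0 8 2 8 → sum 24
Total = 62.
62 mod 10 = 2, so the number is invalid.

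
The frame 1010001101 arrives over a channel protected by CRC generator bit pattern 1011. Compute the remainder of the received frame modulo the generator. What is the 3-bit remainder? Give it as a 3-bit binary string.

Modulo-2 division of 1010001101 by 1011:
  pos 0: 1010 XOR 1011 = 0001
  pos 3: 1001 XOR 1011 = 0010
  pos 5: 1010 XOR 1011 = 0001
Remainder = 011 (nonzero — an error is detected).

011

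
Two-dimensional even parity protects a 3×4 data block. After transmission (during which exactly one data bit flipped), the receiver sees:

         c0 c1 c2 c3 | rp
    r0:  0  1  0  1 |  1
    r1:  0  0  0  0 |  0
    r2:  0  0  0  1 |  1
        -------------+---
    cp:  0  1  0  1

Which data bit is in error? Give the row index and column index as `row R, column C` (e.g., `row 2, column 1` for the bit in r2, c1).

Recompute each row's even parity and compare to rp:
  r0: data parity 0, sent rp 1 → mismatch
  r1: data parity 0, sent rp 0 → ok
  r2: data parity 1, sent rp 1 → ok
Recompute each column's even parity and compare to cp:
  c0: data parity 0, sent cp 0 → ok
  c1: data parity 1, sent cp 1 → ok
  c2: data parity 0, sent cp 0 → ok
  c3: data parity 0, sent cp 1 → mismatch
Exactly one row (r0) and one column (c3) fail → the flipped bit is at their intersection.

row 0, column 3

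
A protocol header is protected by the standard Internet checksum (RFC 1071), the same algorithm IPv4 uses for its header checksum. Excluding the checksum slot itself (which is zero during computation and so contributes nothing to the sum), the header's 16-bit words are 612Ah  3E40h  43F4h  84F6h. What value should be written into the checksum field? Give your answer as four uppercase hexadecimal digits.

One's-complement addition (fold any carry out of bit 15 back into bit 0):
  0x612A + 0x3E40 = 0x09F6A
  0x9F6A + 0x43F4 = 0x0E35E
  0xE35E + 0x84F6 = 0x16854 → wrap carry → 0x6855
One's-complement sum = 0x6855.
Checksum = ~0x6855 & 0xFFFF = 0x97AA.

97AA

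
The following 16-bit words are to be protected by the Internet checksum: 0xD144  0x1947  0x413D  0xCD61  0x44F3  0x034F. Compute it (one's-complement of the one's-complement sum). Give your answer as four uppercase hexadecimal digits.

BE92

One's-complement addition (fold any carry out of bit 15 back into bit 0):
  0xD144 + 0x1947 = 0x0EA8B
  0xEA8B + 0x413D = 0x12BC8 → wrap carry → 0x2BC9
  0x2BC9 + 0xCD61 = 0x0F92A
  0xF92A + 0x44F3 = 0x13E1D → wrap carry → 0x3E1E
  0x3E1E + 0x034F = 0x0416D
One's-complement sum = 0x416D.
Checksum = ~0x416D & 0xFFFF = 0xBE92.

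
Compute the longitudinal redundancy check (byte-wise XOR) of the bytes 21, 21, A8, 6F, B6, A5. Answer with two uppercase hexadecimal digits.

D4

XOR the bytes together:
  start with 0x21
  0x21 ⊕ 0x21 = 0x00
  0x00 ⊕ 0xA8 = 0xA8
  0xA8 ⊕ 0x6F = 0xC7
  0xC7 ⊕ 0xB6 = 0x71
  0x71 ⊕ 0xA5 = 0xD4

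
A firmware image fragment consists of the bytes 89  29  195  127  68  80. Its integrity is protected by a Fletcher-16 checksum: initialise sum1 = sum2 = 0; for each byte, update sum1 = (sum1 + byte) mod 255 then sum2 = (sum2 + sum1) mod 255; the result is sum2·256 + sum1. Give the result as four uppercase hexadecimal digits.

104E

Running sums (mod 255):
  after byte 0 (89): sum1=89, sum2=89
  after byte 1 (29): sum1=118, sum2=207
  after byte 2 (195): sum1=58, sum2=10
  after byte 3 (127): sum1=185, sum2=195
  after byte 4 (68): sum1=253, sum2=193
  after byte 5 (80): sum1=78, sum2=16
Checksum = sum2·256 + sum1 = 16·256 + 78 = 4174 = 0x104E.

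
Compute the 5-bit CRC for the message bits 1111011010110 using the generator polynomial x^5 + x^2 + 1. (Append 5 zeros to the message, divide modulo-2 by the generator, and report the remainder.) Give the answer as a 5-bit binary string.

00111

Append 5 zeros: 111101101011000000. Divide by 100101 (XOR where the leading bit is 1):
  pos 0: 111101 XOR 100101 = 011000
  pos 1: 110001 XOR 100101 = 010100
  pos 2: 101000 XOR 100101 = 001101
  pos 4: 110110 XOR 100101 = 010011
  pos 5: 100111 XOR 100101 = 000010
  pos 9: 101000 XOR 100101 = 001101
  pos 11: 110100 XOR 100101 = 010001
  pos 12: 100010 XOR 100101 = 000111
Remainder (last 5 bits) = 00111. This is the CRC / FCS.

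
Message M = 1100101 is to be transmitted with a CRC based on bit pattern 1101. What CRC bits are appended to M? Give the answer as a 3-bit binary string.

Append 3 zeros: 1100101000. Divide by 1101 (XOR where the leading bit is 1):
  pos 0: 1100 XOR 1101 = 0001
  pos 3: 1101 XOR 1101 = 0000
Remainder (last 3 bits) = 000. This is the CRC / FCS.

000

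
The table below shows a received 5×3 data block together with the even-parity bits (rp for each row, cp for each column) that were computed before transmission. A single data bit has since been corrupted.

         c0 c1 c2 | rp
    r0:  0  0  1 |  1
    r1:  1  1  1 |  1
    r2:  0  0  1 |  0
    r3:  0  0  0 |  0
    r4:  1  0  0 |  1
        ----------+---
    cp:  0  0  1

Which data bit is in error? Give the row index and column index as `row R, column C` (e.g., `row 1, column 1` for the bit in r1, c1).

row 2, column 1

Recompute each row's even parity and compare to rp:
  r0: data parity 1, sent rp 1 → ok
  r1: data parity 1, sent rp 1 → ok
  r2: data parity 1, sent rp 0 → mismatch
  r3: data parity 0, sent rp 0 → ok
  r4: data parity 1, sent rp 1 → ok
Recompute each column's even parity and compare to cp:
  c0: data parity 0, sent cp 0 → ok
  c1: data parity 1, sent cp 0 → mismatch
  c2: data parity 1, sent cp 1 → ok
Exactly one row (r2) and one column (c1) fail → the flipped bit is at their intersection.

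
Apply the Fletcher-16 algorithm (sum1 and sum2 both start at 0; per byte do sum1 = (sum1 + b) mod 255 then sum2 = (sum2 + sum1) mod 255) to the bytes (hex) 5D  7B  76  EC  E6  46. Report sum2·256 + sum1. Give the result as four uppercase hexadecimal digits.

Running sums (mod 255):
  after byte 0 (5D): sum1=93, sum2=93
  after byte 1 (7B): sum1=216, sum2=54
  after byte 2 (76): sum1=79, sum2=133
  after byte 3 (EC): sum1=60, sum2=193
  after byte 4 (E6): sum1=35, sum2=228
  after byte 5 (46): sum1=105, sum2=78
Checksum = sum2·256 + sum1 = 78·256 + 105 = 20073 = 0x4E69.

4E69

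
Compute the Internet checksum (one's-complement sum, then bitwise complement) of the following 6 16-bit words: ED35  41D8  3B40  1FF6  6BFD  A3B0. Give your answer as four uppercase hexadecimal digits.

660D

One's-complement addition (fold any carry out of bit 15 back into bit 0):
  0xED35 + 0x41D8 = 0x12F0D → wrap carry → 0x2F0E
  0x2F0E + 0x3B40 = 0x06A4E
  0x6A4E + 0x1FF6 = 0x08A44
  0x8A44 + 0x6BFD = 0x0F641
  0xF641 + 0xA3B0 = 0x199F1 → wrap carry → 0x99F2
One's-complement sum = 0x99F2.
Checksum = ~0x99F2 & 0xFFFF = 0x660D.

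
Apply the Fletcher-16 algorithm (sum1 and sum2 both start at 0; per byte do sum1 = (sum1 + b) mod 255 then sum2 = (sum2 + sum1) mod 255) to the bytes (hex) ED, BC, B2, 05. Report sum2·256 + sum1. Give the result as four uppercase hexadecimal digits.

Running sums (mod 255):
  after byte 0 (ED): sum1=237, sum2=237
  after byte 1 (BC): sum1=170, sum2=152
  after byte 2 (B2): sum1=93, sum2=245
  after byte 3 (05): sum1=98, sum2=88
Checksum = sum2·256 + sum1 = 88·256 + 98 = 22626 = 0x5862.

5862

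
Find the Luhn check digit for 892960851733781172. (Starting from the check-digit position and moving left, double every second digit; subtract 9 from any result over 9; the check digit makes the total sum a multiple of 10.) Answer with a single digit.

4

Partial digits right→left: 2 7 1 1 8 7 3 3 7 1 5 8 0 6 9 2 9 8
Double every second digit counting from the check-digit position (so the 1st, 3rd, 5th, ... of the partial from the right).
  doubled (with −9 where >9): 4 2 7 6 5 1 0 9 9 → sum 43
  kept as-is: 7 1 7 3 1 8 6 2 8 → sum 43
Total = 43 + 43 = 86.
Check digit = (10 − (86 mod 10)) mod 10 = 4.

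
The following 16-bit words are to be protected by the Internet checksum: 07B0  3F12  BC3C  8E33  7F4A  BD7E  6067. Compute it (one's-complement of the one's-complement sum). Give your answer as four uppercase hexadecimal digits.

One's-complement addition (fold any carry out of bit 15 back into bit 0):
  0x07B0 + 0x3F12 = 0x046C2
  0x46C2 + 0xBC3C = 0x102FE → wrap carry → 0x02FF
  0x02FF + 0x8E33 = 0x09132
  0x9132 + 0x7F4A = 0x1107C → wrap carry → 0x107D
  0x107D + 0xBD7E = 0x0CDFB
  0xCDFB + 0x6067 = 0x12E62 → wrap carry → 0x2E63
One's-complement sum = 0x2E63.
Checksum = ~0x2E63 & 0xFFFF = 0xD19C.

D19C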